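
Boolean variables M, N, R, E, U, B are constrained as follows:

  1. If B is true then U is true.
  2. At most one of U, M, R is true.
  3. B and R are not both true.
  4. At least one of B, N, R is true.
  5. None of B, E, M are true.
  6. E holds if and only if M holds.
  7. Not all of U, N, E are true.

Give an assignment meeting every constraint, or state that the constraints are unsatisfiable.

M: False, N: False, R: True, E: False, U: False, B: False

  (1) B=F ⇒ U: vacuous ✓
  (2) {U, M, R}: 1 true — at most one ✓
  (3) B=F, R=T — not both ✓
  (4) {B, N, R}: 1 true — at least one ✓
  (5) {B, E, M}: 0 true — none ✓
  (6) E=F, M=F — same ✓
  (7) {U, N, E}: 0/3 true — not all ✓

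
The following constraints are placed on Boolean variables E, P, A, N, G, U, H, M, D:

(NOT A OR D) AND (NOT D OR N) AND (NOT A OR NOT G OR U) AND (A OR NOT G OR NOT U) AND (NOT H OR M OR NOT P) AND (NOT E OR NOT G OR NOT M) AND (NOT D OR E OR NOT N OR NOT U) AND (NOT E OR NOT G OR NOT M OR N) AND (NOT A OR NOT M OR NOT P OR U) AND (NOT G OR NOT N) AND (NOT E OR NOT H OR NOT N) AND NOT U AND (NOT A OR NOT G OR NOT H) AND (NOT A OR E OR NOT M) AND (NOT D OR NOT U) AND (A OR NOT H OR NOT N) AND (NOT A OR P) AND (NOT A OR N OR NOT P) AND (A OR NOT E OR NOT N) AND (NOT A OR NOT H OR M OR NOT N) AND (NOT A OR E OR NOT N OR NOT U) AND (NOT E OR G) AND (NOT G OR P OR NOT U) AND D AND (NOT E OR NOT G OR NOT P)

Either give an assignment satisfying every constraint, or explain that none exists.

E=F, P=T, A=F, N=T, G=F, U=F, H=F, M=T, D=T

Unit clause (NOT U) forces U = False.
Unit clause (D) forces D = True.
In (NOT D OR N) only N is left, so N = True.
In (NOT G OR NOT N) only NOT G is left, so G = False.
In (NOT E OR G) only NOT E is left, so E = False.
Set P = True.
Set A = False.
  then (A OR NOT H OR NOT N) forces H = False.
Set M = True.
All clauses satisfied.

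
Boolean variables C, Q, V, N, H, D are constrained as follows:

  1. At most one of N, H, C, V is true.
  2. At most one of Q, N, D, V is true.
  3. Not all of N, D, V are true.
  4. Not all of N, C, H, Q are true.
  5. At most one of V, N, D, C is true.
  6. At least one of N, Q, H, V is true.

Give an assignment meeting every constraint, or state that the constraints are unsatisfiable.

C = False, Q = True, V = False, N = False, H = True, D = False

  (1) {N, H, C, V}: 1 true — at most one ✓
  (2) {Q, N, D, V}: 1 true — at most one ✓
  (3) {N, D, V}: 0/3 true — not all ✓
  (4) {N, C, H, Q}: 2/4 true — not all ✓
  (5) {V, N, D, C}: 0 true — at most one ✓
  (6) {N, Q, H, V}: 2 true — at least one ✓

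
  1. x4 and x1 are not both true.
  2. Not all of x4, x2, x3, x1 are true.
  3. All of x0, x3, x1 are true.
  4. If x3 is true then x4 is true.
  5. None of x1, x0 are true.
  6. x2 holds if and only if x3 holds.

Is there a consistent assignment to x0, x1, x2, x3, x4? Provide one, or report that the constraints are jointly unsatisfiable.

Unsatisfiable — no assignment works.

Case x0 = True:
  Constraint (5) is violated (x0=T) — contradiction.
Case x0 = False:
  Constraint (3) is violated (x0=F) — contradiction.
Both cases fail — unsatisfiable.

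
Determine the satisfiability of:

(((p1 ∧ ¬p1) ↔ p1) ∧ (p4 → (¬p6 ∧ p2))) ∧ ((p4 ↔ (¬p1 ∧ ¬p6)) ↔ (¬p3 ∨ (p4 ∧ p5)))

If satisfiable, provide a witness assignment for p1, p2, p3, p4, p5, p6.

p1=F; p2=T; p3=T; p4=F; p5=F; p6=F

  ((p1 ∧ ¬p1) ↔ p1) ∧ (p4 → (¬p6 ∧ p2)) = True
    (p1 ∧ ¬p1) ↔ p1 = True
      p1 ∧ ¬p1 = False
        ¬p1 = True
    p4 → (¬p6 ∧ p2) = True
      ¬p6 ∧ p2 = True
        ¬p6 = True
  (p4 ↔ (¬p1 ∧ ¬p6)) ↔ (¬p3 ∨ (p4 ∧ p5)) = True
    p4 ↔ (¬p1 ∧ ¬p6) = False
      ¬p1 ∧ ¬p6 = True
        ¬p1 = True
        ¬p6 = True
    ¬p3 ∨ (p4 ∧ p5) = False
      ¬p3 = False
      p4 ∧ p5 = False
Both conjuncts True, so the formula holds.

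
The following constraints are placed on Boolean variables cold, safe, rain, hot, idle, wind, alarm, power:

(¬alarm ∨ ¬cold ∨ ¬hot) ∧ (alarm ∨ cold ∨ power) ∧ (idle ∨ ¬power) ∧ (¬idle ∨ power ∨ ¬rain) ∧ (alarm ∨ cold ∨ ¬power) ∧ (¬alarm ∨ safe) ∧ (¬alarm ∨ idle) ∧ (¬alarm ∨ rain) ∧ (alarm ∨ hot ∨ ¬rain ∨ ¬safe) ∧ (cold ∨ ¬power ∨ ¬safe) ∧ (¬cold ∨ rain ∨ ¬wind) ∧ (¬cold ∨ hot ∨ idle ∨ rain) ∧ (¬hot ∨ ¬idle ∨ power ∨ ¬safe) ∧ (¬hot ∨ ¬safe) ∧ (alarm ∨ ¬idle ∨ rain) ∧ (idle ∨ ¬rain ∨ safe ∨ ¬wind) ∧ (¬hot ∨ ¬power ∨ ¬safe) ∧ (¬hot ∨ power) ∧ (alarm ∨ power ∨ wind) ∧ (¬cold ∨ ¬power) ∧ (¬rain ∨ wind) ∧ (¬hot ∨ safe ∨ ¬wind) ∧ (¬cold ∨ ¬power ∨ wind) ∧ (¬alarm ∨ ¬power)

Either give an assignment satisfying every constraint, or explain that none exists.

No satisfying assignment exists.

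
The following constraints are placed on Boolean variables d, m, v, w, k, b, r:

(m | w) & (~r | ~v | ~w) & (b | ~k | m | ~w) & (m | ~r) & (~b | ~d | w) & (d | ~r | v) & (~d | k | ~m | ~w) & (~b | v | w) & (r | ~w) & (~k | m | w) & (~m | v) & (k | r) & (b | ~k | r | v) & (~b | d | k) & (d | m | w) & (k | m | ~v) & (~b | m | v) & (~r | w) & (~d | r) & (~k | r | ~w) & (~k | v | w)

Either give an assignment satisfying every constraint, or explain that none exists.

d=F; m=T; v=T; w=F; k=T; b=T; r=F

Set d = False.
Try m = False:
  (m | w) forces w = True.
  (m | ~r) forces r = False.
  clause (r | ~w) is falsified — backtrack.
So m = True.
  then (~m | v) forces v = True.
Set w = False.
  then (~r | w) forces r = False.
  then (k | r) forces k = True.
Set b = True.
All clauses satisfied.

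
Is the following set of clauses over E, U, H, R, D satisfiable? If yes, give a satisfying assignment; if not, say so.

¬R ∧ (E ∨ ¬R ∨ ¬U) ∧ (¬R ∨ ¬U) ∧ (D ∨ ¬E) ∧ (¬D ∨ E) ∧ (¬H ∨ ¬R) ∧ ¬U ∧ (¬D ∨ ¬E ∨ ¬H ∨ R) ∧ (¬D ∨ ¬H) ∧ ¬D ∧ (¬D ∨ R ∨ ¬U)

Unit clause (¬R) forces R = False.
Unit clause (¬U) forces U = False.
Unit clause (¬D) forces D = False.
In (D ∨ ¬E) only ¬E is left, so E = False.
Set H = True.
All clauses satisfied.

E: False, U: False, H: True, R: False, D: False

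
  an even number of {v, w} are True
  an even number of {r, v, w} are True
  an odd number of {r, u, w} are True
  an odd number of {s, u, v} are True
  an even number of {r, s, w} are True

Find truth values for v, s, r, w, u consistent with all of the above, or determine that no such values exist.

v=F, s=F, r=F, w=F, u=T

{v, w}: 0 true → even ✓
{r, v, w}: 0 true → even ✓
{r, u, w}: 1 true → odd ✓
{s, u, v}: 1 true → odd ✓
{r, s, w}: 0 true → even ✓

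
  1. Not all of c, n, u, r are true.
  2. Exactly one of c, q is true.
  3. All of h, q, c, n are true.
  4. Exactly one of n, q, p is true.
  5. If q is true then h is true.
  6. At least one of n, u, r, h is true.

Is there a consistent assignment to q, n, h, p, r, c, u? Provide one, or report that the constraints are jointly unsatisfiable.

Case q = True:
  (2) with q=T forces c = False.
  Constraint (3) is violated (c=F) — contradiction.
Case q = False:
  Constraint (3) is violated (q=F) — contradiction.
Both cases fail — unsatisfiable.

The formula is unsatisfiable.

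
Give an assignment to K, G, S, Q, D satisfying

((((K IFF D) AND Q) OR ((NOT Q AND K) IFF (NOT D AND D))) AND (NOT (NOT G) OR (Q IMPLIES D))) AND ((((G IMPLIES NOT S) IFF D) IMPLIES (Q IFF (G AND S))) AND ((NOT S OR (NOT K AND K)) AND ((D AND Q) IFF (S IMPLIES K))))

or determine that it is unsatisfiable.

Unsatisfiable

Case Q = True: the formula simplifies to (((K IFF D) OR NOT ((NOT D AND D))) AND (NOT (NOT G) OR D)) AND ((((G IMPLIES NOT S) IFF D) IMPLIES (G AND S)) AND ((NOT S OR (NOT K AND K)) AND (D IFF (S IMPLIES K)))).
  D = True: simplifies to ((G IMPLIES NOT S) IMPLIES (G AND S)) AND ((NOT S OR (NOT K AND K)) AND (S IMPLIES K)).
    S = True: simplifies to (NOT G IMPLIES G) AND ((NOT K AND K) AND K).
      K = True: the conjunct NOT K is False.
      K = False: the conjunct K is False.
    S = False: the conjunct (G IMPLIES NOT S) IMPLIES (G AND S) becomes (G IMPLIES True) IMPLIES (G AND False) = False.
  D = False: simplifies to NOT (NOT G) AND ((NOT ((G IMPLIES NOT S)) IMPLIES (G AND S)) AND ((NOT S OR (NOT K AND K)) AND NOT ((S IMPLIES K)))).
    S = True: simplifies to NOT (NOT G) AND ((NOT (NOT G) IMPLIES G) AND ((NOT K AND K) AND NOT K)).
      K = True: the conjunct NOT K is False.
      K = False: the conjunct K is False.
    S = False: the conjunct NOT ((S IMPLIES K)) becomes NOT ((False IMPLIES K)) = False.
Case Q = False: the formula simplifies to (K IFF (NOT D AND D)) AND ((((G IMPLIES NOT S) IFF D) IMPLIES NOT ((G AND S))) AND ((NOT S OR (NOT K AND K)) AND NOT ((S IMPLIES K)))).
  S = True: simplifies to (K IFF (NOT D AND D)) AND (((NOT G IFF D) IMPLIES NOT G) AND ((NOT K AND K) AND NOT K)).
    K = True: the conjunct NOT K is False.
    K = False: the conjunct K is False.
  S = False: the conjunct NOT ((S IMPLIES K)) becomes NOT ((False IMPLIES K)) = False.
Both cases fail — unsatisfiable.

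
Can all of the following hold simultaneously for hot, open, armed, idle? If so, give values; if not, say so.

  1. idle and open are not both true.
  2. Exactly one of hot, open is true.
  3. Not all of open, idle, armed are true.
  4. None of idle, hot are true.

hot = False; open = True; armed = True; idle = False

  (1) idle=F, open=T — not both ✓
  (2) {hot, open}: 1 true — exactly one ✓
  (3) {open, idle, armed}: 2/3 true — not all ✓
  (4) {idle, hot}: 0 true — none ✓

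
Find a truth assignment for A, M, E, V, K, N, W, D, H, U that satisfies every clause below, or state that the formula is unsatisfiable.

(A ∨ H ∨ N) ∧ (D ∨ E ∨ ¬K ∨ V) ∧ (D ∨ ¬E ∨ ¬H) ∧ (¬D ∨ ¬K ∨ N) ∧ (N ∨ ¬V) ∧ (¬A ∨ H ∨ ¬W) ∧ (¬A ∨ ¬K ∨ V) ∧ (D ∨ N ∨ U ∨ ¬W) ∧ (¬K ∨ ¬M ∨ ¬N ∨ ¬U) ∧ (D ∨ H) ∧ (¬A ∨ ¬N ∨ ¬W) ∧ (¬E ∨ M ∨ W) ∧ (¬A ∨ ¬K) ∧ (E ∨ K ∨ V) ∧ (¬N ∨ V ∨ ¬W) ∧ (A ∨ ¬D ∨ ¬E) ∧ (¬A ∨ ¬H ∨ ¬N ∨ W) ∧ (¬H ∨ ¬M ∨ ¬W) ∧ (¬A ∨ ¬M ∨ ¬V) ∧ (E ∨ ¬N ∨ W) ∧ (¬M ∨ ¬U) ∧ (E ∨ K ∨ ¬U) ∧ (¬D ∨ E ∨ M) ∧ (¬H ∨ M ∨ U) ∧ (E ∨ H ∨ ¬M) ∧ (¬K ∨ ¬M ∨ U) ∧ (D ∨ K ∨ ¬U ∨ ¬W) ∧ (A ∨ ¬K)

A=T, M=T, E=T, V=F, K=F, N=F, W=F, D=T, H=F, U=F

Set A = True.
  then (¬A ∨ ¬K) forces K = False.
Set M = True.
  then (¬A ∨ ¬M ∨ ¬V) forces V = False.
  then (¬M ∨ ¬U) forces U = False.
  then (E ∨ K ∨ V) forces E = True.
Set N = False.
Try W = True:
  (¬A ∨ H ∨ ¬W) forces H = True.
  clause (¬H ∨ ¬M ∨ ¬W) is falsified — backtrack.
So W = False.
Set D = True.
Set H = False.
All clauses satisfied.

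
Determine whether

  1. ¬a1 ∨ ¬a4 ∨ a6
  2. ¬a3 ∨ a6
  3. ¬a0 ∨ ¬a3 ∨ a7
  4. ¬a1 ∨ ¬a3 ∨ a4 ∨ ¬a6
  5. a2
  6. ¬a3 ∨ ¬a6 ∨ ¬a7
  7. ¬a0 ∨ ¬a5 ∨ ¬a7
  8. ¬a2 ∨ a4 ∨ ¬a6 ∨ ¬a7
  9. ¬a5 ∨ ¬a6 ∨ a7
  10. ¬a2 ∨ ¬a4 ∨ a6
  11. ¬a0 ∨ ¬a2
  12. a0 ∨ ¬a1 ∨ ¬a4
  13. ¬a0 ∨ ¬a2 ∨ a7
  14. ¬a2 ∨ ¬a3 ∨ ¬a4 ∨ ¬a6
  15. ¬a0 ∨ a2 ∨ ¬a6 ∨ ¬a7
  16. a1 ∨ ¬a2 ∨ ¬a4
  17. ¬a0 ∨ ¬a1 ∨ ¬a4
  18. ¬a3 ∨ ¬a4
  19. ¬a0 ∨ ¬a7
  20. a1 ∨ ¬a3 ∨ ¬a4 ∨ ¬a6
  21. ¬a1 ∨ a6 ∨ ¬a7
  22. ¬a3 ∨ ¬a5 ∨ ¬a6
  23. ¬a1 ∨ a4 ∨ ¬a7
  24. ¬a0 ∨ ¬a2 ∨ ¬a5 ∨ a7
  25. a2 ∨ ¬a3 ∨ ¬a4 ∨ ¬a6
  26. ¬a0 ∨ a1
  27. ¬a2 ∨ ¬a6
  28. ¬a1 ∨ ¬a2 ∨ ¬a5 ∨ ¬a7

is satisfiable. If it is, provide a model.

a0=F; a1=F; a2=T; a3=F; a4=F; a5=T; a6=F; a7=T

Unit clause (a2) forces a2 = True.
In (¬a0 ∨ ¬a2) only ¬a0 is left, so a0 = False.
In (¬a2 ∨ ¬a6) only ¬a6 is left, so a6 = False.
In (¬a3 ∨ a6) only ¬a3 is left, so a3 = False.
In (¬a2 ∨ ¬a4 ∨ a6) only ¬a4 is left, so a4 = False.
Set a1 = False.
Set a5 = True.
Set a7 = True.
All clauses satisfied.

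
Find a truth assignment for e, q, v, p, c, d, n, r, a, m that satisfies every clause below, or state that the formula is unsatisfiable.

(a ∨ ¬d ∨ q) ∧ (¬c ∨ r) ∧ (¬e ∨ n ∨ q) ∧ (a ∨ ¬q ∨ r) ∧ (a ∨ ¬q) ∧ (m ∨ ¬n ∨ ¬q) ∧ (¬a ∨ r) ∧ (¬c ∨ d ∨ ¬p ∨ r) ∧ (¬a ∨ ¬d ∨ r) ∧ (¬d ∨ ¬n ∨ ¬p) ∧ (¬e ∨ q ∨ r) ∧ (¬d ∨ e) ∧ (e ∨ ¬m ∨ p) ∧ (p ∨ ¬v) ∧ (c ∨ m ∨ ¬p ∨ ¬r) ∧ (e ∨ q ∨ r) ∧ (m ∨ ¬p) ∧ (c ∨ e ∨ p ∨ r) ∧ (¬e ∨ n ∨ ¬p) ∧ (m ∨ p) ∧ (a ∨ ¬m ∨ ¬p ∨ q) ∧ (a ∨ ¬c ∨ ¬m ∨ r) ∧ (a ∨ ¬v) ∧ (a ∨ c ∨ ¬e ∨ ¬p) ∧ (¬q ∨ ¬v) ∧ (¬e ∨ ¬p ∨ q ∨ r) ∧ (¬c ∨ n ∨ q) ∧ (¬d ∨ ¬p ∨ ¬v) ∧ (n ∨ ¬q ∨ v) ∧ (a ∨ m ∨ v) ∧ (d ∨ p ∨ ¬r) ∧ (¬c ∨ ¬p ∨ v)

e = True; q = False; v = False; p = False; c = True; d = True; n = True; r = True; a = True; m = True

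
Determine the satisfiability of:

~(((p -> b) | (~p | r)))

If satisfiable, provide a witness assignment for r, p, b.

r = False; p = True; b = False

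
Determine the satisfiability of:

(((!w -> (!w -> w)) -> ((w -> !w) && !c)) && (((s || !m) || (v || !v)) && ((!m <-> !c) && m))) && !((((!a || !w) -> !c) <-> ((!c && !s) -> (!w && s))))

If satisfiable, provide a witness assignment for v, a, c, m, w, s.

v = True, a = False, c = True, m = True, w = False, s = True

  ((!w -> (!w -> w)) -> ((w -> !w) && !c)) && (((s || !m) || (v || !v)) && ((!m <-> !c) && m)) = True
    (!w -> (!w -> w)) -> ((w -> !w) && !c) = True
      !w -> (!w -> w) = False
        !w = True
        !w -> w = False
          !w = True
      (w -> !w) && !c = False
        w -> !w = True
          !w = True
        !c = False
    ((s || !m) || (v || !v)) && ((!m <-> !c) && m) = True
      (s || !m) || (v || !v) = True
        s || !m = True
          !m = False
        v || !v = True
          !v = False
      (!m <-> !c) && m = True
        !m <-> !c = True
          !m = False
          !c = False
  !((((!a || !w) -> !c) <-> ((!c && !s) -> (!w && s)))) = True
    ((!a || !w) -> !c) <-> ((!c && !s) -> (!w && s)) = False
      (!a || !w) -> !c = False
        !a || !w = True
          !a = True
          !w = True
        !c = False
      (!c && !s) -> (!w && s) = True
        !c && !s = False
          !c = False
          !s = False
        !w && s = True
          !w = True
Both conjuncts True, so the formula holds.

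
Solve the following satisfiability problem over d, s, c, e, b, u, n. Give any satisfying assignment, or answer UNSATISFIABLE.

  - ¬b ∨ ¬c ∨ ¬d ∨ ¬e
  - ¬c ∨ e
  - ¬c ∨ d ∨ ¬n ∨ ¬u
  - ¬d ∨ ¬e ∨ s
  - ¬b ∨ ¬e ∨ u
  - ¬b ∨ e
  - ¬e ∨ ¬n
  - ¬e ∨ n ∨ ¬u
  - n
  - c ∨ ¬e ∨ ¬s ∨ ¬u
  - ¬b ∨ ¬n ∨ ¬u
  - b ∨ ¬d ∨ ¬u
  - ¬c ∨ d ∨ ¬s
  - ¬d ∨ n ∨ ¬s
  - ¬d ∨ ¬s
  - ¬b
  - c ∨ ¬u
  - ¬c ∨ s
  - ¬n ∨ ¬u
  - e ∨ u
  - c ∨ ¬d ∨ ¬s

Unsatisfiable — no assignment works.

Case u = True:
  (n) forces n = True.
  Clause (¬n ∨ ¬u) is falsified — contradiction.
Case u = False:
  (n) forces n = True.
  (¬e ∨ ¬n) forces e = False.
  Clause (e ∨ u) is falsified — contradiction.
Both cases fail, so the formula is unsatisfiable.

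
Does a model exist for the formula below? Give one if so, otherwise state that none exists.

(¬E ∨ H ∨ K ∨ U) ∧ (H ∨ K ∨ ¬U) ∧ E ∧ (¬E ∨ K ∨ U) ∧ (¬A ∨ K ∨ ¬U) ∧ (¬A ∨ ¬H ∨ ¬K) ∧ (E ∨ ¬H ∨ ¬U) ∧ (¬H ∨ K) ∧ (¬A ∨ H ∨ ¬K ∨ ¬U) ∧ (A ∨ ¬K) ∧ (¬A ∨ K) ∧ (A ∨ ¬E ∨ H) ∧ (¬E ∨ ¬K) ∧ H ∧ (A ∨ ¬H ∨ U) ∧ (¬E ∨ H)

Case H = True:
  (E) forces E = True.
  (¬H ∨ K) forces K = True.
  Clause (¬E ∨ ¬K) is falsified — contradiction.
Case H = False:
  Clause (H) is falsified — contradiction.
Both cases fail, so the formula is unsatisfiable.

UNSATISFIABLE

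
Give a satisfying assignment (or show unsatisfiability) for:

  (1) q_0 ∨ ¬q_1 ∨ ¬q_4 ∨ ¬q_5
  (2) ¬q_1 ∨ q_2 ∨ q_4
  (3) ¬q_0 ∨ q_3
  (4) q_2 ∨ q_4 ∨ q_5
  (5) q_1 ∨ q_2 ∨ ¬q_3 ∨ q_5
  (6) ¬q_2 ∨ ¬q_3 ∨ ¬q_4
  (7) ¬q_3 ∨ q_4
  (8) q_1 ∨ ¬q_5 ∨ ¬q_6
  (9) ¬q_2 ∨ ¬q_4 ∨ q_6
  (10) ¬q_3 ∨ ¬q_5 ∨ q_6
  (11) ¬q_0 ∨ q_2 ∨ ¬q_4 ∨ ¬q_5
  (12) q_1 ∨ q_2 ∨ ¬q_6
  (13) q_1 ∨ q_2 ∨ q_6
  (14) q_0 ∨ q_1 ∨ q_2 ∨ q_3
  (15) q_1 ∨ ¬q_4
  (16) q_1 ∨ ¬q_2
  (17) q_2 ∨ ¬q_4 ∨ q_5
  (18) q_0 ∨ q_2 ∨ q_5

q_0 = False, q_1 = True, q_2 = True, q_3 = False, q_4 = False, q_5 = True, q_6 = True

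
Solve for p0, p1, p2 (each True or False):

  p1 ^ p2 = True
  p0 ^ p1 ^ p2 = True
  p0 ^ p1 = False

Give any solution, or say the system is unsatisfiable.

p0: False, p1: False, p2: True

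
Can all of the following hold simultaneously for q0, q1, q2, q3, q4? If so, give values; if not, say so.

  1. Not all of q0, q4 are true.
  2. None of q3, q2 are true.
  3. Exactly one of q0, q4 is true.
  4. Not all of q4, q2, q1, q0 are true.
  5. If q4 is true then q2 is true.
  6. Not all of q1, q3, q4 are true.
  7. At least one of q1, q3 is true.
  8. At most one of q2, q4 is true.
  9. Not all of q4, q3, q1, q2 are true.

q0 = True, q1 = True, q2 = False, q3 = False, q4 = False

  (1) {q0, q4}: 1/2 true — not all ✓
  (2) {q3, q2}: 0 true — none ✓
  (3) {q0, q4}: 1 true — exactly one ✓
  (4) {q4, q2, q1, q0}: 2/4 true — not all ✓
  (5) q4=F ⇒ q2: vacuous ✓
  (6) {q1, q3, q4}: 1/3 true — not all ✓
  (7) {q1, q3}: 1 true — at least one ✓
  (8) {q2, q4}: 0 true — at most one ✓
  (9) {q4, q3, q1, q2}: 1/4 true — not all ✓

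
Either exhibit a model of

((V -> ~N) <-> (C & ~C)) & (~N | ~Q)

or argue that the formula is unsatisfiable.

C = False, V = True, Q = False, N = True

  (V -> ~N) <-> (C & ~C) = True
    V -> ~N = False
      ~N = False
    C & ~C = False
      ~C = True
  ~N | ~Q = True
    ~N = False
    ~Q = True
Both conjuncts True, so the formula holds.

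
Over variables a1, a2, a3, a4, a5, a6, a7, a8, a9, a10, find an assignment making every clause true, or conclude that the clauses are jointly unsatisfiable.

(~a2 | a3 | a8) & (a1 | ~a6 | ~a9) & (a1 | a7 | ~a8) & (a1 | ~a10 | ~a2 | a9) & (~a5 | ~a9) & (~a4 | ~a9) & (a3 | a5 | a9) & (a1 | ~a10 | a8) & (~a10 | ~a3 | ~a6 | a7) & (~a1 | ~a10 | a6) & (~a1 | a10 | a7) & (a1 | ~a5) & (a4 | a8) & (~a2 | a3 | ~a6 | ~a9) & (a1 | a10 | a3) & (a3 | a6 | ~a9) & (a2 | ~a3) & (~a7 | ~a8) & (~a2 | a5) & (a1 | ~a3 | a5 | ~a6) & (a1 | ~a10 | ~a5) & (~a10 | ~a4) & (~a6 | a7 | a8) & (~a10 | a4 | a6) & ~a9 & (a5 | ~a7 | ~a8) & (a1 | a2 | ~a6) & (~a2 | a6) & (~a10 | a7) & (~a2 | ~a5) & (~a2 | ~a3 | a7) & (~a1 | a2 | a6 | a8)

Unit clause (~a9) forces a9 = False.
Try a1 = False:
  (a1 | ~a5) forces a5 = False.
  (a3 | a5 | a9) forces a3 = True.
  (a2 | ~a3) forces a2 = True.
  clause (~a2 | a5) is falsified — backtrack.
So a1 = True.
Set a2 = False.
  then (a2 | ~a3) forces a3 = False.
  then (a3 | a5 | a9) forces a5 = True.
Set a4 = True.
  then (~a10 | ~a4) forces a10 = False.
  then (~a1 | a10 | a7) forces a7 = True.
  then (~a7 | ~a8) forces a8 = False.
  then (~a1 | a2 | a6 | a8) forces a6 = True.
All clauses satisfied.

a1 = True; a2 = False; a3 = False; a4 = True; a5 = True; a6 = True; a7 = True; a8 = False; a9 = False; a10 = False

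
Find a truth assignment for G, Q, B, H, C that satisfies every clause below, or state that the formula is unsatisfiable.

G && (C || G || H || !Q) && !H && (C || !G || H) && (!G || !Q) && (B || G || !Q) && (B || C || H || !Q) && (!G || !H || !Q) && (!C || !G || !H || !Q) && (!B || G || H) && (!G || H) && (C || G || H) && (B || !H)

The formula is unsatisfiable.

Case G = True:
  (!H) forces H = False.
  Clause (!G || H) is falsified — contradiction.
Case G = False:
  Clause (G) is falsified — contradiction.
Both cases fail, so the formula is unsatisfiable.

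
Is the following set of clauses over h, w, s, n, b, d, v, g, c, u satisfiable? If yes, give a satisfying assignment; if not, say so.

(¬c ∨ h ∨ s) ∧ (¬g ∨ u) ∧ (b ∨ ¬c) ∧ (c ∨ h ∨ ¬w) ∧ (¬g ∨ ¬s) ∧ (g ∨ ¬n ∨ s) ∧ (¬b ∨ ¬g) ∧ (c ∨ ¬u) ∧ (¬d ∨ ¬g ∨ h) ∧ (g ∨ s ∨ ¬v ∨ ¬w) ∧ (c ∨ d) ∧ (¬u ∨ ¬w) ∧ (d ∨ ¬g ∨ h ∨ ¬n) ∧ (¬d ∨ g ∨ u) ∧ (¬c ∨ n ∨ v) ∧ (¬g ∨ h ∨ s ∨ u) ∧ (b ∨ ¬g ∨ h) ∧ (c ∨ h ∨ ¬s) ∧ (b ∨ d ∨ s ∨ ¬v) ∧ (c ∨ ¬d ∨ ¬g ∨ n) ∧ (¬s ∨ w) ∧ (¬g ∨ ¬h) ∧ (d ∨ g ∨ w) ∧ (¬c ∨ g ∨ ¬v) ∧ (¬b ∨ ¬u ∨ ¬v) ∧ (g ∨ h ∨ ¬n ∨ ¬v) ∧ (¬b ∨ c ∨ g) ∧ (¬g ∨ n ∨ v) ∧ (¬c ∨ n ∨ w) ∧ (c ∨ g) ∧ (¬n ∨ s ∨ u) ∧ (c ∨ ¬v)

Set h = True.
  then (¬g ∨ ¬h) forces g = False.
  then (c ∨ g) forces c = True.
  then (b ∨ ¬c) forces b = True.
  then (¬c ∨ g ∨ ¬v) forces v = False.
  then (¬c ∨ n ∨ v) forces n = True.
  then (g ∨ ¬n ∨ s) forces s = True.
  then (¬s ∨ w) forces w = True.
  then (¬u ∨ ¬w) forces u = False.
  then (¬d ∨ g ∨ u) forces d = False.
All clauses satisfied.

h = True; w = True; s = True; n = True; b = True; d = False; v = False; g = False; c = True; u = False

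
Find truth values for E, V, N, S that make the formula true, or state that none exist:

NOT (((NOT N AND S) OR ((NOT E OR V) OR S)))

E = True; V = False; N = False; S = False

  NOT (((NOT N AND S) OR ((NOT E OR V) OR S))) = True
    (NOT N AND S) OR ((NOT E OR V) OR S) = False
      NOT N AND S = False
        NOT N = True
      (NOT E OR V) OR S = False
        NOT E OR V = False
          NOT E = False
The formula evaluates to True.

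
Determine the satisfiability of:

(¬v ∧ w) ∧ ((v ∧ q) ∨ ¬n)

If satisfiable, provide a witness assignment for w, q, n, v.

w=T; q=F; n=F; v=F

  ¬v ∧ w = True
    ¬v = True
  (v ∧ q) ∨ ¬n = True
    v ∧ q = False
    ¬n = True
Both conjuncts True, so the formula holds.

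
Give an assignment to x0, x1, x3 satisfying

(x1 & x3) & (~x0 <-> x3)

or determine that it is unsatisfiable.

x0: False; x1: True; x3: True

  x1 & x3 = True
  ~x0 <-> x3 = True
    ~x0 = True
Both conjuncts True, so the formula holds.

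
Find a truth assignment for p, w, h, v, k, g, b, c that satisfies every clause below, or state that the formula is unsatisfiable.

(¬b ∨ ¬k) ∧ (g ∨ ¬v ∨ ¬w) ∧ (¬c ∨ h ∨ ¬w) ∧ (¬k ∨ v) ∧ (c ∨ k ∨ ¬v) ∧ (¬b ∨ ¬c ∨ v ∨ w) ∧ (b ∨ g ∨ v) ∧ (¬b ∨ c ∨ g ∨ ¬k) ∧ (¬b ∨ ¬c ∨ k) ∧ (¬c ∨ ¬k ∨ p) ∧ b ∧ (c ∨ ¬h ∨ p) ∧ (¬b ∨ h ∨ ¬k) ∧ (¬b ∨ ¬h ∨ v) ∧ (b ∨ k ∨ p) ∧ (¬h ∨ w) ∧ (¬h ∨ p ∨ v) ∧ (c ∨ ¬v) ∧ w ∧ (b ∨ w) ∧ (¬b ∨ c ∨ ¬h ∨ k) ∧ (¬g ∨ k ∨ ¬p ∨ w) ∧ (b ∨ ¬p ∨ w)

p: False, w: True, h: False, v: False, k: False, g: False, b: True, c: False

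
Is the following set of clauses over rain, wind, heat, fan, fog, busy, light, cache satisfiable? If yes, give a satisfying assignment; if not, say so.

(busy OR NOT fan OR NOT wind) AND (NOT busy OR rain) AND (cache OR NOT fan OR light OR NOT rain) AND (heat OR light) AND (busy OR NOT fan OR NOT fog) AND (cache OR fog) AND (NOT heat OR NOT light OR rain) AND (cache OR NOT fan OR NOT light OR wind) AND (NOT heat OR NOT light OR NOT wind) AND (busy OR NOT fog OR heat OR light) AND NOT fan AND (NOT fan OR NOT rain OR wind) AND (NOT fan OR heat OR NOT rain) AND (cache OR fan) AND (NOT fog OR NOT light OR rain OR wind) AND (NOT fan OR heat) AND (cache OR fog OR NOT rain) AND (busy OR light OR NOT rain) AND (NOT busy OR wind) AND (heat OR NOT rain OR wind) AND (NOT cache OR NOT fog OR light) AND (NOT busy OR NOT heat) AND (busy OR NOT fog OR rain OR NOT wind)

Unit clause (NOT fan) forces fan = False.
In (cache OR fan) only cache is left, so cache = True.
Set rain = True.
Set wind = True.
Try heat = True:
  (NOT heat OR NOT light OR NOT wind) forces light = False.
  (busy OR light OR NOT rain) forces busy = True.
  clause (NOT busy OR NOT heat) is falsified — backtrack.
So heat = False.
  then (heat OR light) forces light = True.
Set fog = True.
Set busy = False.
All clauses satisfied.

rain = True; wind = True; heat = False; fan = False; fog = True; busy = False; light = True; cache = True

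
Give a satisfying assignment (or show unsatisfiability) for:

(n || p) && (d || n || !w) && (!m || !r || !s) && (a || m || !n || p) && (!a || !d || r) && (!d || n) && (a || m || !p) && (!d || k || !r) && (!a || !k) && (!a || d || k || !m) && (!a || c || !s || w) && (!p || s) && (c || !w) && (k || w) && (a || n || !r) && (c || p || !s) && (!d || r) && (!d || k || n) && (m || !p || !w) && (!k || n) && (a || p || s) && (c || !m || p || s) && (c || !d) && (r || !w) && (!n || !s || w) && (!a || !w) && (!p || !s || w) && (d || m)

Case w = True:
  (c || !w) forces c = True.
  (r || !w) forces r = True.
  (!a || !w) forces a = False.
  (a || n || !r) forces n = True.
  If m = True:
    (!m || !r || !s) forces s = False.
    (!p || s) forces p = False.
    clause (a || p || s) is falsified.
  If m = False:
    (a || m || !n || p) forces p = True.
    clause (a || m || !p) is falsified.
  Every sub-case reaches a contradiction.
Case w = False:
  (k || w) forces k = True.
  (!a || !k) forces a = False.
  (!k || n) forces n = True.
  (!n || !s || w) forces s = False.
  (!p || s) forces p = False.
  Clause (a || p || s) is falsified — contradiction.
Both cases fail, so the formula is unsatisfiable.

Unsatisfiable — no assignment works.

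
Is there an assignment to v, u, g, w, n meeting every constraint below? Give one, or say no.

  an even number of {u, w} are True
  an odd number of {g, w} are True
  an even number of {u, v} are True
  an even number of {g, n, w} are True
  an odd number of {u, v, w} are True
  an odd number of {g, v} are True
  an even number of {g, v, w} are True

v = True, u = True, g = False, w = True, n = True

{u, w}: 2 true → even ✓
{g, w}: 1 true → odd ✓
{u, v}: 2 true → even ✓
{g, n, w}: 2 true → even ✓
{u, v, w}: 3 true → odd ✓
{g, v}: 1 true → odd ✓
{g, v, w}: 2 true → even ✓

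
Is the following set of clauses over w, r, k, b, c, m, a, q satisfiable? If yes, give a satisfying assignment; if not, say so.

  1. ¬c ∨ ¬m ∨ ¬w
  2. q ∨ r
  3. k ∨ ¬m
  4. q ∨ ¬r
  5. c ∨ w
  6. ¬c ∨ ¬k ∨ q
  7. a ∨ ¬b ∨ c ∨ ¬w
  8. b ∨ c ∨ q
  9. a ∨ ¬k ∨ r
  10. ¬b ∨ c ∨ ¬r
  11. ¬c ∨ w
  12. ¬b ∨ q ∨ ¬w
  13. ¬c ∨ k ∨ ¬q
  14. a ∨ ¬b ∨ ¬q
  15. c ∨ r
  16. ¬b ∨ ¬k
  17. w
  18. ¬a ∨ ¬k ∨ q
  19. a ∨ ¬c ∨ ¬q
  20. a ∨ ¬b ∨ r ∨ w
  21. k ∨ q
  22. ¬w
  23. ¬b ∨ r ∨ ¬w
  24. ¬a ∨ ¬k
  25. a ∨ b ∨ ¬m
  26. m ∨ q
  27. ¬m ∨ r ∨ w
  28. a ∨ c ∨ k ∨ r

The formula is unsatisfiable.

Case w = True:
  Clause (¬w) is falsified — contradiction.
Case w = False:
  Clause (w) is falsified — contradiction.
Both cases fail, so the formula is unsatisfiable.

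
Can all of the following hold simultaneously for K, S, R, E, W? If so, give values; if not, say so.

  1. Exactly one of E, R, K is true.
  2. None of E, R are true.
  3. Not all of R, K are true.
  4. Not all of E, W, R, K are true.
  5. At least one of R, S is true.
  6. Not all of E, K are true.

K = True, S = True, R = False, E = False, W = False

  (1) {E, R, K}: 1 true — exactly one ✓
  (2) {E, R}: 0 true — none ✓
  (3) {R, K}: 1/2 true — not all ✓
  (4) {E, W, R, K}: 1/4 true — not all ✓
  (5) {R, S}: 1 true — at least one ✓
  (6) {E, K}: 1/2 true — not all ✓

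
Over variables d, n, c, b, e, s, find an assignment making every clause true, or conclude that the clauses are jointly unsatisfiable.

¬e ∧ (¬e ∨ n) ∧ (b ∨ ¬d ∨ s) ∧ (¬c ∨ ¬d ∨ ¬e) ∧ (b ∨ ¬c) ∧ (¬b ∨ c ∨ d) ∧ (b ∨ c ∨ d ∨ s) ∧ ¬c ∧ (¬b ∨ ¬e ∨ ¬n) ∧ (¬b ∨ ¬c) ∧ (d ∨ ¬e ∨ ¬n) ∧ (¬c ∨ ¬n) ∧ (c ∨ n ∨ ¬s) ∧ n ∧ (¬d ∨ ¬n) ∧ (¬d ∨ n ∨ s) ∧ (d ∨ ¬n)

UNSATISFIABLE

Case n = True:
  (¬e) forces e = False.
  (¬c) forces c = False.
  (¬d ∨ ¬n) forces d = False.
  Clause (d ∨ ¬n) is falsified — contradiction.
Case n = False:
  Clause (n) is falsified — contradiction.
Both cases fail, so the formula is unsatisfiable.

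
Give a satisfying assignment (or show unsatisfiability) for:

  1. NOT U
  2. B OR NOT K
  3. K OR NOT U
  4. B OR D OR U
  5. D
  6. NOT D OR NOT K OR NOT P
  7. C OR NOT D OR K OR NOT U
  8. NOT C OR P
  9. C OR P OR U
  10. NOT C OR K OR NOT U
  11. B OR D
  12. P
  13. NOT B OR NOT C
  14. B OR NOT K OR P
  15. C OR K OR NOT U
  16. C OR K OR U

U: False, C: True, P: True, B: False, D: True, K: False

Unit clause (NOT U) forces U = False.
Unit clause (D) forces D = True.
Unit clause (P) forces P = True.
In (NOT D OR NOT K OR NOT P) only NOT K is left, so K = False.
In (C OR K OR U) only C is left, so C = True.
In (NOT B OR NOT C) only NOT B is left, so B = False.
All clauses satisfied.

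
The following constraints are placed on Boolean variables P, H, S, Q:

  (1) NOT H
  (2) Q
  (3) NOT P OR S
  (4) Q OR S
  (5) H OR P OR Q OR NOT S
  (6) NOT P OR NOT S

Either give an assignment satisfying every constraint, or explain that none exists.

P = False, H = False, S = True, Q = True

Unit clause (NOT H) forces H = False.
Unit clause (Q) forces Q = True.
Try P = True:
  (NOT P OR S) forces S = True.
  clause (NOT P OR NOT S) is falsified — backtrack.
So P = False.
Set S = True.
All clauses satisfied.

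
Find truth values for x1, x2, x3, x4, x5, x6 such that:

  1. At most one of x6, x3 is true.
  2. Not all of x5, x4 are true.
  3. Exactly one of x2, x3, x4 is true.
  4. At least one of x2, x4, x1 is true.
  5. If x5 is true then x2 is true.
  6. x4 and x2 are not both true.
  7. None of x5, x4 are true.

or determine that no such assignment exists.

x1 = True, x2 = True, x3 = False, x4 = False, x5 = False, x6 = False

  (1) {x6, x3}: 0 true — at most one ✓
  (2) {x5, x4}: 0/2 true — not all ✓
  (3) {x2, x3, x4}: 1 true — exactly one ✓
  (4) {x2, x4, x1}: 2 true — at least one ✓
  (5) x5=F ⇒ x2: vacuous ✓
  (6) x4=F, x2=T — not both ✓
  (7) {x5, x4}: 0 true — none ✓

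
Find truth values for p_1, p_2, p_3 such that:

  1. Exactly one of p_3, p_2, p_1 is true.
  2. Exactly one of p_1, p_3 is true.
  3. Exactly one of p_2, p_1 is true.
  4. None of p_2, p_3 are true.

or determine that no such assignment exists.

p_1 = True, p_2 = False, p_3 = False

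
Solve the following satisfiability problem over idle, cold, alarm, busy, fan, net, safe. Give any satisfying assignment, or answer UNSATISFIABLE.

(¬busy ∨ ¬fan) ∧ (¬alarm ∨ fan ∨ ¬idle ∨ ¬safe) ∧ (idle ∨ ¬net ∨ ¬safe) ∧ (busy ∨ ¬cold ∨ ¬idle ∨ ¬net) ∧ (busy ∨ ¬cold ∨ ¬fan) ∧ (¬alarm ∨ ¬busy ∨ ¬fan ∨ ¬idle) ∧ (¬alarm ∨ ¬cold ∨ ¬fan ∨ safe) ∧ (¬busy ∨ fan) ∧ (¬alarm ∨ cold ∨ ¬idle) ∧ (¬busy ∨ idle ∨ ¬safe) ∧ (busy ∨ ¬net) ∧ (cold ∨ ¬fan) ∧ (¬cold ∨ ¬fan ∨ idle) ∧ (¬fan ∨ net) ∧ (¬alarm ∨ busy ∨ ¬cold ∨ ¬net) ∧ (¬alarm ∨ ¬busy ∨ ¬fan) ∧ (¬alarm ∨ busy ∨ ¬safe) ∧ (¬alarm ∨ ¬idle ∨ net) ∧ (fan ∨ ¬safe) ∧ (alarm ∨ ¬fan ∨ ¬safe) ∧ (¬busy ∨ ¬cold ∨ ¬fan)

idle: False, cold: False, alarm: False, busy: False, fan: False, net: False, safe: False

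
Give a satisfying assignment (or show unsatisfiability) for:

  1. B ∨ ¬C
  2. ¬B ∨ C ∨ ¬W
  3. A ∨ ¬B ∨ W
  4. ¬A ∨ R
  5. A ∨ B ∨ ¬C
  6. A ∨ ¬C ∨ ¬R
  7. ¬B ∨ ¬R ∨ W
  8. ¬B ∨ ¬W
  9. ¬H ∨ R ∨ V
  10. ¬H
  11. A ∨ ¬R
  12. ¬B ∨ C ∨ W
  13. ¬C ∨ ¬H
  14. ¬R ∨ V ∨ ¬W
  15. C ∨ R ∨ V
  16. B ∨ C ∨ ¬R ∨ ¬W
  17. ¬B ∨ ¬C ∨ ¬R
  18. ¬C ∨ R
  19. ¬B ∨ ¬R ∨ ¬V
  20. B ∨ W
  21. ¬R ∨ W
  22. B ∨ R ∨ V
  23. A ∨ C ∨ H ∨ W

Unit clause (¬H) forces H = False.
Set W = True.
  then (¬B ∨ ¬W) forces B = False.
  then (B ∨ ¬C) forces C = False.
  then (B ∨ C ∨ ¬R ∨ ¬W) forces R = False.
  then (B ∨ R ∨ V) forces V = True.
  then (¬A ∨ R) forces A = False.
All clauses satisfied.

W=T, A=F, H=F, C=F, V=T, B=F, R=F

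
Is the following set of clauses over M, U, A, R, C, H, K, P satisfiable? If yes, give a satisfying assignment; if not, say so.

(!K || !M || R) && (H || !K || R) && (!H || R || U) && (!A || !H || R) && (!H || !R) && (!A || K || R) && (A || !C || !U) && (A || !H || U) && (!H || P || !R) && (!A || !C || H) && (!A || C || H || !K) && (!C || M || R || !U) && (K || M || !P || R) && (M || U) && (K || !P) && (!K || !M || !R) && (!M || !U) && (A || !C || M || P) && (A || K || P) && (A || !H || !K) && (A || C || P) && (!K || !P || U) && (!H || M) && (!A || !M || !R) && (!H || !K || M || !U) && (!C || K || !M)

M = False, U = True, A = False, R = True, C = False, H = False, K = True, P = True

Set M = False.
  then (M || U) forces U = True.
  then (!H || M) forces H = False.
Set A = False.
  then (A || !C || !U) forces C = False.
  then (A || C || P) forces P = True.
  then (K || !P) forces K = True.
  then (H || !K || R) forces R = True.
All clauses satisfied.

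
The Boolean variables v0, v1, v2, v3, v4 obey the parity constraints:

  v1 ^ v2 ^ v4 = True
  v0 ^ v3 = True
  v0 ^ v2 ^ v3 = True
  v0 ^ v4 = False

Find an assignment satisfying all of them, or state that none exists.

v0=F, v1=T, v2=F, v3=T, v4=F

v1 ^ v2 ^ v4 = T ^ F ^ F = True ✓
v0 ^ v3 = F ^ T = True ✓
v0 ^ v2 ^ v3 = F ^ F ^ T = True ✓
v0 ^ v4 = F ^ F = False ✓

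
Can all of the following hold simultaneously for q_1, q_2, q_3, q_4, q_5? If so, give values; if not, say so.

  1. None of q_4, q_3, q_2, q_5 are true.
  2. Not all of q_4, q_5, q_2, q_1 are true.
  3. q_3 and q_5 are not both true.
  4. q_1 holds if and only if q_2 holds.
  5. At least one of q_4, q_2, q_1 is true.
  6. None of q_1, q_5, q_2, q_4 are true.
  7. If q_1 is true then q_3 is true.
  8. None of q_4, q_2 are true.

Unsatisfiable — no assignment works.

Case q_1 = True:
  Constraint (6) is violated (q_1=T) — contradiction.
Case q_1 = False:
  (1) forces q_4 = False.
  (1) forces q_3 = False.
  (1) forces q_2 = False.
  Constraint (5) is violated (q_4=F, q_2=F, q_1=F) — contradiction.
Both cases fail — unsatisfiable.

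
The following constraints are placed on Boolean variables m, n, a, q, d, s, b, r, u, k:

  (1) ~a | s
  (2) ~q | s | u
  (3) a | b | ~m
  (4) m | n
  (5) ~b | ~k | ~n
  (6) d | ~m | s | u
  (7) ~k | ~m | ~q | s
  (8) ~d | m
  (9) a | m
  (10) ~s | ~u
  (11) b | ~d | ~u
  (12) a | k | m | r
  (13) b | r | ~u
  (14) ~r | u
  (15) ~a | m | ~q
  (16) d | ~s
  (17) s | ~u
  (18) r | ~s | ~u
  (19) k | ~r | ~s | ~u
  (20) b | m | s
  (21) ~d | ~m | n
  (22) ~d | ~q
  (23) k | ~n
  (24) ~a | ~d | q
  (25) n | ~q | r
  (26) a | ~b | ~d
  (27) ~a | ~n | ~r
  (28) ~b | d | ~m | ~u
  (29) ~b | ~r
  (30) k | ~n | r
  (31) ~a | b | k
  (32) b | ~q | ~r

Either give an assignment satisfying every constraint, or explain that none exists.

The formula is unsatisfiable.

Case d = True:
  (~d | m) forces m = True.
  (~d | ~m | n) forces n = True.
  (~d | ~q) forces q = False.
  (k | ~n) forces k = True.
  (~b | ~k | ~n) forces b = False.
  (a | b | ~m) forces a = True.
  Clause (~a | ~d | q) is falsified — contradiction.
Case d = False:
  (d | ~s) forces s = False.
  (~a | s) forces a = False.
  (a | m) forces m = True.
  (a | b | ~m) forces b = True.
  (d | ~m | s | u) forces u = True.
  Clause (s | ~u) is falsified — contradiction.
Both cases fail, so the formula is unsatisfiable.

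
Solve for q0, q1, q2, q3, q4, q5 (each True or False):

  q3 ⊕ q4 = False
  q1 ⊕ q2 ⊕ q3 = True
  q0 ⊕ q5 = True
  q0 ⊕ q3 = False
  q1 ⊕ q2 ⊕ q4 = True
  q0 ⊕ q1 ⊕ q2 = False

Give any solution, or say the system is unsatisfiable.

Adding constraints 2, 4, 6 mod 2: every variable appears an even number of times on the left, so the left side is 0.
But the right sides sum to 1 (mod 2). 0 ≠ 1 — the system is inconsistent.

No satisfying assignment exists.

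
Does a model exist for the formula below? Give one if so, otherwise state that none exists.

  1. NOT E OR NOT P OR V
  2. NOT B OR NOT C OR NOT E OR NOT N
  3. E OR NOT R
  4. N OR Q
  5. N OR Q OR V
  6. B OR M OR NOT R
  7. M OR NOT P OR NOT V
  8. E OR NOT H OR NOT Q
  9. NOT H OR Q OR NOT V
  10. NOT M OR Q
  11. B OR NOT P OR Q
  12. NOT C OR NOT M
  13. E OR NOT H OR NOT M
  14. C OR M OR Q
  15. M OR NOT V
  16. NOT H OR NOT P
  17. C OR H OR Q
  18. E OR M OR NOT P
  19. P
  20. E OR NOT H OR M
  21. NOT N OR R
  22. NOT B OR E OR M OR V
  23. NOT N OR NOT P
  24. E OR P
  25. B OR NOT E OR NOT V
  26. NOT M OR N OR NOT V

Unit clause (P) forces P = True.
In (NOT N OR NOT P) only NOT N is left, so N = False.
In (N OR Q) only Q is left, so Q = True.
In (NOT H OR NOT P) only NOT H is left, so H = False.
Try M = False:
  (M OR NOT P OR NOT V) forces V = False.
  (NOT E OR NOT P OR V) forces E = False.
  clause (E OR M OR NOT P) is falsified — backtrack.
So M = True.
  then (NOT C OR NOT M) forces C = False.
  then (NOT M OR N OR NOT V) forces V = False.
  then (NOT E OR NOT P OR V) forces E = False.
  then (E OR NOT R) forces R = False.
Set B = True.
All clauses satisfied.

M=T, N=F, Q=T, E=F, C=F, V=F, R=F, P=T, B=T, H=F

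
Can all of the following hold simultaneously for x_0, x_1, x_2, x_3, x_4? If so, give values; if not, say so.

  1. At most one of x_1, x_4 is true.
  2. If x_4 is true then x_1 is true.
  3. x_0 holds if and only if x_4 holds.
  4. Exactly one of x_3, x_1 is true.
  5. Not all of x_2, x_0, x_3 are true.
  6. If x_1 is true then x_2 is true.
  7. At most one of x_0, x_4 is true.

x_0=F, x_1=F, x_2=F, x_3=T, x_4=F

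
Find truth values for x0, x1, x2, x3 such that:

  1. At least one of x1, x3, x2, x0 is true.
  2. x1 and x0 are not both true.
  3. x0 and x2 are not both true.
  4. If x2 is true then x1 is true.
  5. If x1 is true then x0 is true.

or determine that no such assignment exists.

x0: True, x1: False, x2: False, x3: False

  (1) {x1, x3, x2, x0}: 1 true — at least one ✓
  (2) x1=F, x0=T — not both ✓
  (3) x0=T, x2=F — not both ✓
  (4) x2=F ⇒ x1: vacuous ✓
  (5) x1=F ⇒ x0: vacuous ✓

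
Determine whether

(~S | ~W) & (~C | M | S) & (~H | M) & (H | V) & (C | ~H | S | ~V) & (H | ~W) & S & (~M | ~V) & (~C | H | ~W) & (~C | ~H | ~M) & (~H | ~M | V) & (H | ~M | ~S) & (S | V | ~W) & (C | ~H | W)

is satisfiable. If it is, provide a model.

W: False, S: True, C: True, V: True, H: False, M: False

Unit clause (S) forces S = True.
In (~S | ~W) only ~W is left, so W = False.
Set C = True.
Set V = True.
  then (~M | ~V) forces M = False.
  then (~H | M) forces H = False.
All clauses satisfied.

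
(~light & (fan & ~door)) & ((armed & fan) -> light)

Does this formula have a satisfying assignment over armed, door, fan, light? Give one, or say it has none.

armed=F, door=F, fan=T, light=F

  ~light & (fan & ~door) = True
    ~light = True
    fan & ~door = True
      ~door = True
  (armed & fan) -> light = True
    armed & fan = False
Both conjuncts True, so the formula holds.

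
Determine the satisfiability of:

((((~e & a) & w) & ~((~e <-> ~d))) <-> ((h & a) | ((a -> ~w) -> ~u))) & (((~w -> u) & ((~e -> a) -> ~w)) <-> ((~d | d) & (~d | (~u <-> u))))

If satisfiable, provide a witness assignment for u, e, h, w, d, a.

u = True; e = True; h = False; w = False; d = False; a = False

  (((~e & a) & w) & ~((~e <-> ~d))) <-> ((h & a) | ((a -> ~w) -> ~u)) = True
    ((~e & a) & w) & ~((~e <-> ~d)) = False
      (~e & a) & w = False
        ~e & a = False
          ~e = False
      ~((~e <-> ~d)) = True
        ~e <-> ~d = False
          ~e = False
          ~d = True
    (h & a) | ((a -> ~w) -> ~u) = False
      h & a = False
      (a -> ~w) -> ~u = False
        a -> ~w = True
          ~w = True
        ~u = False
  ((~w -> u) & ((~e -> a) -> ~w)) <-> ((~d | d) & (~d | (~u <-> u))) = True
    (~w -> u) & ((~e -> a) -> ~w) = True
      ~w -> u = True
        ~w = True
      (~e -> a) -> ~w = True
        ~e -> a = True
          ~e = False
        ~w = True
    (~d | d) & (~d | (~u <-> u)) = True
      ~d | d = True
        ~d = True
      ~d | (~u <-> u) = True
        ~d = True
        ~u <-> u = False
          ~u = False
Both conjuncts True, so the formula holds.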